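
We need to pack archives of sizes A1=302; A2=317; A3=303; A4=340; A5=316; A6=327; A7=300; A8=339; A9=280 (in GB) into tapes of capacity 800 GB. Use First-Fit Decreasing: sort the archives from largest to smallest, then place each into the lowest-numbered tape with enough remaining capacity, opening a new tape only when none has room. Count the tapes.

Sorted descending: 340, 339, 327, 317, 316, 303, 302, 300, 280.
Put 340 GB in tape 1; 460 GB remain.
Put 339 GB in tape 1; 121 GB remain.
Put 327 GB in tape 2; 473 GB remain.
Put 317 GB in tape 2; 156 GB remain.
Put 316 GB in tape 3; 484 GB remain.
Put 303 GB in tape 3; 181 GB remain.
Put 302 GB in tape 4; 498 GB remain.
Put 300 GB in tape 4; 198 GB remain.
Put 280 GB in tape 5; 520 GB remain.

5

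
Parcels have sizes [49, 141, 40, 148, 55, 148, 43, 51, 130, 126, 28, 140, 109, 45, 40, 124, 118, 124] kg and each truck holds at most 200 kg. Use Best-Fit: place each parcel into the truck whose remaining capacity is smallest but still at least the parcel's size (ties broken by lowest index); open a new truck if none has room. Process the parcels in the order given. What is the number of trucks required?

Put 49 kg in truck 1; 151 kg remain.
Put 141 kg in truck 1; 10 kg remain.
Put 40 kg in truck 2; 160 kg remain.
Put 148 kg in truck 2; 12 kg remain.
Put 55 kg in truck 3; 145 kg remain.
Put 148 kg in truck 4; 52 kg remain.
Put 43 kg in truck 4; 9 kg remain.
Put 51 kg in truck 3; 94 kg remain.
Put 130 kg in truck 5; 70 kg remain.
Put 126 kg in truck 6; 74 kg remain.
Put 28 kg in truck 5; 42 kg remain.
Put 140 kg in truck 7; 60 kg remain.
Put 109 kg in truck 8; 91 kg remain.
Put 45 kg in truck 7; 15 kg remain.
Put 40 kg in truck 5; 2 kg remain.
Put 124 kg in truck 9; 76 kg remain.
Put 118 kg in truck 10; 82 kg remain.
Put 124 kg in truck 11; 76 kg remain.
Final trucks: [49,141] [40,148] [55,51] [148,43] [130,28,40] [126] [140,45] [109] [124] [118] [124].

11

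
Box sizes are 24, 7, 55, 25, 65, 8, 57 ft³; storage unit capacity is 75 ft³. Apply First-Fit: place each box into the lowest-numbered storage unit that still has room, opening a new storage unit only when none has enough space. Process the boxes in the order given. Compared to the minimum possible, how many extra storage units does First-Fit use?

0

First-Fit: [24,7,25,8] [55] [65] [57] → 4 storage units.
Total size 241 ft³; any packing needs at least ⌈241/75⌉ = 4 storage units.
So 4 is already optimal.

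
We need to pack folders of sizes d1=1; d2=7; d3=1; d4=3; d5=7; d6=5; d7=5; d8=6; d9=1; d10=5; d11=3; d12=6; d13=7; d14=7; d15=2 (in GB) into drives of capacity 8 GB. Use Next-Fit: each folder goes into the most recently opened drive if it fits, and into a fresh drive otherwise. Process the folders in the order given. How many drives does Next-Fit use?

d1 (1 GB) → drive 1 (remaining 7 GB)
d2 (7 GB) → drive 1 (remaining 0 GB)
d3 (1 GB) → drive 2 (remaining 7 GB)
d4 (3 GB) → drive 2 (remaining 4 GB)
d5 (7 GB) → drive 3 (remaining 1 GB)
d6 (5 GB) → drive 4 (remaining 3 GB)
d7 (5 GB) → drive 5 (remaining 3 GB)
d8 (6 GB) → drive 6 (remaining 2 GB)
d9 (1 GB) → drive 6 (remaining 1 GB)
d10 (5 GB) → drive 7 (remaining 3 GB)
d11 (3 GB) → drive 7 (remaining 0 GB)
d12 (6 GB) → drive 8 (remaining 2 GB)
d13 (7 GB) → drive 9 (remaining 1 GB)
d14 (7 GB) → drive 10 (remaining 1 GB)
d15 (2 GB) → drive 11 (remaining 6 GB)

11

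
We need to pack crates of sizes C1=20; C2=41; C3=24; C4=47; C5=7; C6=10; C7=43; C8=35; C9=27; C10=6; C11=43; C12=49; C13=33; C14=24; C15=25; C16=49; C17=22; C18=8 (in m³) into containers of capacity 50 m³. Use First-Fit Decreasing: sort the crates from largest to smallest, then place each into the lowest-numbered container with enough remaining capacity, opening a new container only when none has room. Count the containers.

11

Sorted descending: 49, 49, 47, 43, 43, 41, 35, 33, 27, 25, 24, 24, 22, 20, 10, 8, 7, 6.
container 1: place 49 m³, 1 m³ left
container 2: place 49 m³, 1 m³ left
container 3: place 47 m³, 3 m³ left
container 4: place 43 m³, 7 m³ left
container 5: place 43 m³, 7 m³ left
container 6: place 41 m³, 9 m³ left
container 7: place 35 m³, 15 m³ left
container 8: place 33 m³, 17 m³ left
container 9: place 27 m³, 23 m³ left
container 10: place 25 m³, 25 m³ left
container 10: place 24 m³, 1 m³ left
container 11: place 24 m³, 26 m³ left
container 9: place 22 m³, 1 m³ left
container 11: place 20 m³, 6 m³ left
container 7: place 10 m³, 5 m³ left
container 6: place 8 m³, 1 m³ left
container 4: place 7 m³, 0 m³ left
container 5: place 6 m³, 1 m³ left
Final containers: [49] [49] [47] [43,7] [43,6] [41,8] [35,10] [33] [27,22] [25,24] [24,20].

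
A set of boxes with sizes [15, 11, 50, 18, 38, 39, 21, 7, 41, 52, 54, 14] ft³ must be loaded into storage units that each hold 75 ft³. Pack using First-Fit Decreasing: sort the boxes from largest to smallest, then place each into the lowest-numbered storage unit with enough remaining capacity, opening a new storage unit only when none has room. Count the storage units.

Sorted descending: 54, 52, 50, 41, 39, 38, 21, 18, 15, 14, 11, 7.
storage unit 1: place 54 ft³, 21 ft³ left
storage unit 2: place 52 ft³, 23 ft³ left
storage unit 3: place 50 ft³, 25 ft³ left
storage unit 4: place 41 ft³, 34 ft³ left
storage unit 5: place 39 ft³, 36 ft³ left
storage unit 6: place 38 ft³, 37 ft³ left
storage unit 1: place 21 ft³, 0 ft³ left
storage unit 2: place 18 ft³, 5 ft³ left
storage unit 3: place 15 ft³, 10 ft³ left
storage unit 4: place 14 ft³, 20 ft³ left
storage unit 4: place 11 ft³, 9 ft³ left
storage unit 3: place 7 ft³, 3 ft³ left

6 storage units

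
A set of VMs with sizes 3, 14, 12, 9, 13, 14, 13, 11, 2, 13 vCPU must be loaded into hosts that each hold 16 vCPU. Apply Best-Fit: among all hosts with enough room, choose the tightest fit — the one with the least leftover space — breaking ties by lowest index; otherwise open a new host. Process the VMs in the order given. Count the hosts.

8

host 1: place 3 vCPU, 13 vCPU left
host 2: place 14 vCPU, 2 vCPU left
host 1: place 12 vCPU, 1 vCPU left
host 3: place 9 vCPU, 7 vCPU left
host 4: place 13 vCPU, 3 vCPU left
host 5: place 14 vCPU, 2 vCPU left
host 6: place 13 vCPU, 3 vCPU left
host 7: place 11 vCPU, 5 vCPU left
host 2: place 2 vCPU, 0 vCPU left
host 8: place 13 vCPU, 3 vCPU left
Final hosts: [3,12] [14,2] [9] [13] [14] [13] [11] [13].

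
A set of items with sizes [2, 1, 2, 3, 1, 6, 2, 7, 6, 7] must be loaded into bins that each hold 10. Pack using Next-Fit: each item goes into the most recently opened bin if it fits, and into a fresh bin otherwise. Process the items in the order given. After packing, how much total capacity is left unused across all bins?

2 → bin 1 (remaining 8)
1 → bin 1 (remaining 7)
2 → bin 1 (remaining 5)
3 → bin 1 (remaining 2)
1 → bin 1 (remaining 1)
6 → bin 2 (remaining 4)
2 → bin 2 (remaining 2)
7 → bin 3 (remaining 3)
6 → bin 4 (remaining 4)
7 → bin 5 (remaining 3)
5 bins × 10 = 50; used 37; unused 13.

13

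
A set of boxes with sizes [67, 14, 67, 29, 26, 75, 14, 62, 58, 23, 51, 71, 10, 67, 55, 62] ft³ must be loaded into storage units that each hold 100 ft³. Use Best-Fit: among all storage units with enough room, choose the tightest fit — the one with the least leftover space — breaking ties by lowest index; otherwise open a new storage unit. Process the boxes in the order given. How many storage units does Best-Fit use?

10 storage units

storage unit 1: place 67 ft³, 33 ft³ left
storage unit 1: place 14 ft³, 19 ft³ left
storage unit 2: place 67 ft³, 33 ft³ left
storage unit 2: place 29 ft³, 4 ft³ left
storage unit 3: place 26 ft³, 74 ft³ left
storage unit 4: place 75 ft³, 25 ft³ left
storage unit 1: place 14 ft³, 5 ft³ left
storage unit 3: place 62 ft³, 12 ft³ left
storage unit 5: place 58 ft³, 42 ft³ left
storage unit 4: place 23 ft³, 2 ft³ left
storage unit 6: place 51 ft³, 49 ft³ left
storage unit 7: place 71 ft³, 29 ft³ left
storage unit 3: place 10 ft³, 2 ft³ left
storage unit 8: place 67 ft³, 33 ft³ left
storage unit 9: place 55 ft³, 45 ft³ left
storage unit 10: place 62 ft³, 38 ft³ left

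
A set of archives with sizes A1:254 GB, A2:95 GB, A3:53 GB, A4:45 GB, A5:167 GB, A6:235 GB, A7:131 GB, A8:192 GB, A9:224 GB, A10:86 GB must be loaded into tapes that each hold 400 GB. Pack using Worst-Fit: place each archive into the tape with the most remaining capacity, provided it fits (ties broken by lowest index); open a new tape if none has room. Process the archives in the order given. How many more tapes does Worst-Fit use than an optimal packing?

1

Worst-Fit: [254,95] [53,45,167] [235,131] [192,86] [224] → 5 tapes.
Total size 1482 GB; any packing needs at least ⌈1482/400⌉ = 4 tapes.
An optimal packing achieves that bound: [254,131] [235,95,53] [224,167] [192,86,45] → 4 tapes.
Excess: 5 − 4 = 1.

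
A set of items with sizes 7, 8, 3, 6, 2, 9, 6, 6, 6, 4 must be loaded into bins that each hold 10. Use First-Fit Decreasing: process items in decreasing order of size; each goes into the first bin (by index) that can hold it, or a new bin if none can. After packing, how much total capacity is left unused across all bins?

Sorted descending: 9, 8, 7, 6, 6, 6, 6, 4, 3, 2.
9 → bin 1 (remaining 1)
8 → bin 2 (remaining 2)
7 → bin 3 (remaining 3)
6 → bin 4 (remaining 4)
6 → bin 5 (remaining 4)
6 → bin 6 (remaining 4)
6 → bin 7 (remaining 4)
4 → bin 4 (remaining 0)
3 → bin 3 (remaining 0)
2 → bin 2 (remaining 0)
7 bins × 10 = 70; used 57; unused 13.

13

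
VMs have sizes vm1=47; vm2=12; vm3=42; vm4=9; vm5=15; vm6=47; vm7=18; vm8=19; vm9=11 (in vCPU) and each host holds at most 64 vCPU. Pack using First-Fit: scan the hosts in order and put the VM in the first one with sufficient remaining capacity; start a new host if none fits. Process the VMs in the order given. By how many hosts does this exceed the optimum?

0

First-Fit: [47,12] [42,9,11] [15,47] [18,19] → 4 hosts.
Total size 220 vCPU; any packing needs at least ⌈220/64⌉ = 4 hosts.
So 4 is already optimal.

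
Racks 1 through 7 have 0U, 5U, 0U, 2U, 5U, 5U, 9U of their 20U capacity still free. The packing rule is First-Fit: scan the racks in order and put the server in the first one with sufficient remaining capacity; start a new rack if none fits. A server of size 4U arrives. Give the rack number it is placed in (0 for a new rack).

Racks with room: rack 2 (5U), rack 5 (5U), rack 6 (5U), rack 7 (9U).
The first with room is rack 2.

2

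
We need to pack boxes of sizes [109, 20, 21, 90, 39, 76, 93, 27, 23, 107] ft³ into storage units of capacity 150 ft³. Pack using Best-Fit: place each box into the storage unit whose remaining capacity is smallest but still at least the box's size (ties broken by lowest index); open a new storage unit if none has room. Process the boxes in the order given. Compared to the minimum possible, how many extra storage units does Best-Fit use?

0

Best-Fit: [109,20,21] [90,39] [76] [93,27,23] [107] → 5 storage units.
Total size 605 ft³; any packing needs at least ⌈605/150⌉ = 5 storage units.
So 5 is already optimal.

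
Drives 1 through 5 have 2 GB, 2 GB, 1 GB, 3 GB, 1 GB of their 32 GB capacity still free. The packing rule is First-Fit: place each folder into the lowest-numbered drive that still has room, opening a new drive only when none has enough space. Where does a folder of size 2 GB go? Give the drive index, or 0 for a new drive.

Drives with room: drive 1 (2 GB), drive 2 (2 GB), drive 4 (3 GB).
The first with room is drive 1.

1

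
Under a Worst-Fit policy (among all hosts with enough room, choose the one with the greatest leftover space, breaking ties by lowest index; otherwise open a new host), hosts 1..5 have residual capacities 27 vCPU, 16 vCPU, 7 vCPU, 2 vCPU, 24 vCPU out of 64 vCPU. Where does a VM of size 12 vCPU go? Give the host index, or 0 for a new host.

Hosts with room: host 1 (27 vCPU), host 2 (16 vCPU), host 5 (24 vCPU).
Most room is host 1 with 27 vCPU free.

1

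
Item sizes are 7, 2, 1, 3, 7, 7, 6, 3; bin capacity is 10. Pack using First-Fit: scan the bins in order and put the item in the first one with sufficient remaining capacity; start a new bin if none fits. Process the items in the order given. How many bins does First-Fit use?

Put 7 in bin 1; 3 remain.
Put 2 in bin 1; 1 remain.
Put 1 in bin 1; 0 remain.
Put 3 in bin 2; 7 remain.
Put 7 in bin 2; 0 remain.
Put 7 in bin 3; 3 remain.
Put 6 in bin 4; 4 remain.
Put 3 in bin 3; 0 remain.
Final bins: [7,2,1] [3,7] [7,3] [6].

4 bins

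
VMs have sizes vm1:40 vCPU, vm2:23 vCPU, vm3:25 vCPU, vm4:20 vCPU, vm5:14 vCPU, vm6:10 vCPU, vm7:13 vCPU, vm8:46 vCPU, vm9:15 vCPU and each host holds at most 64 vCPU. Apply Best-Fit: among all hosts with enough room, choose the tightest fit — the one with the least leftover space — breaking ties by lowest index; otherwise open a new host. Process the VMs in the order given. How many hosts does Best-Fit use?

Put vm1 (40 vCPU) in host 1; 24 vCPU remain.
Put vm2 (23 vCPU) in host 1; 1 vCPU remain.
Put vm3 (25 vCPU) in host 2; 39 vCPU remain.
Put vm4 (20 vCPU) in host 2; 19 vCPU remain.
Put vm5 (14 vCPU) in host 2; 5 vCPU remain.
Put vm6 (10 vCPU) in host 3; 54 vCPU remain.
Put vm7 (13 vCPU) in host 3; 41 vCPU remain.
Put vm8 (46 vCPU) in host 4; 18 vCPU remain.
Put vm9 (15 vCPU) in host 4; 3 vCPU remain.
Final hosts: [40,23] [25,20,14] [10,13] [46,15].

4 hosts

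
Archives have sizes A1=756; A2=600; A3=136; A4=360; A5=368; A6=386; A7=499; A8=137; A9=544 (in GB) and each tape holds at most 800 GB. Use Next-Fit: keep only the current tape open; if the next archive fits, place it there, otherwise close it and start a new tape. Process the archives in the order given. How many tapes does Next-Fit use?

Put A1 (756 GB) in tape 1; 44 GB remain.
Put A2 (600 GB) in tape 2; 200 GB remain.
Put A3 (136 GB) in tape 2; 64 GB remain.
Put A4 (360 GB) in tape 3; 440 GB remain.
Put A5 (368 GB) in tape 3; 72 GB remain.
Put A6 (386 GB) in tape 4; 414 GB remain.
Put A7 (499 GB) in tape 5; 301 GB remain.
Put A8 (137 GB) in tape 5; 164 GB remain.
Put A9 (544 GB) in tape 6; 256 GB remain.

6 tapes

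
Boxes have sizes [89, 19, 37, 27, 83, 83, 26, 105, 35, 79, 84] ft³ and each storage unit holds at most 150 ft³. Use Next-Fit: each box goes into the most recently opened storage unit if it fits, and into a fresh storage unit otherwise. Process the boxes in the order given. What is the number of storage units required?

Put 89 ft³ in storage unit 1; 61 ft³ remain.
Put 19 ft³ in storage unit 1; 42 ft³ remain.
Put 37 ft³ in storage unit 1; 5 ft³ remain.
Put 27 ft³ in storage unit 2; 123 ft³ remain.
Put 83 ft³ in storage unit 2; 40 ft³ remain.
Put 83 ft³ in storage unit 3; 67 ft³ remain.
Put 26 ft³ in storage unit 3; 41 ft³ remain.
Put 105 ft³ in storage unit 4; 45 ft³ remain.
Put 35 ft³ in storage unit 4; 10 ft³ remain.
Put 79 ft³ in storage unit 5; 71 ft³ remain.
Put 84 ft³ in storage unit 6; 66 ft³ remain.
Final storage units: [89,19,37] [27,83] [83,26] [105,35] [79] [84].

6 storage units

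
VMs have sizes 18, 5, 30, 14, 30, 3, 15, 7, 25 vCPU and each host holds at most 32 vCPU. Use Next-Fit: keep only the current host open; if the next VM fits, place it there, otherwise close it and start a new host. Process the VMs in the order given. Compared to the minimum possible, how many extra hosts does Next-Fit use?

Next-Fit: [18,5] [30] [14] [30] [3,15,7] [25] → 6 hosts.
Total size 147 vCPU; any packing needs at least ⌈147/32⌉ = 5 hosts.
An optimal packing achieves that bound: [30] [30] [25,7] [18,14] [15,5,3] → 5 hosts.
Excess: 6 − 5 = 1.

1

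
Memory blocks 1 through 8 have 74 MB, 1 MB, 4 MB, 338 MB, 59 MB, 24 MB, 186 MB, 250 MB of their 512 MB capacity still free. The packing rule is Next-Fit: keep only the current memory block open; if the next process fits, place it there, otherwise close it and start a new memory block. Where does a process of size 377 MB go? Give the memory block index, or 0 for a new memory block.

0

Next-Fit only looks at memory block 8, which has 250 MB free.
377 MB does not fit, so a new memory block is opened.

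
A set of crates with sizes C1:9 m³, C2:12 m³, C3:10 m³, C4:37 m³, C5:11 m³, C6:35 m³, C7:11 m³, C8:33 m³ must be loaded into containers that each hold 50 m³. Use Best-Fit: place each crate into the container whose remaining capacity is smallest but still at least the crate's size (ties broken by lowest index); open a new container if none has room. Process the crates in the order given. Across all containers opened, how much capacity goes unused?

container 1: place C1 (9 m³), 41 m³ left
container 1: place C2 (12 m³), 29 m³ left
container 1: place C3 (10 m³), 19 m³ left
container 2: place C4 (37 m³), 13 m³ left
container 2: place C5 (11 m³), 2 m³ left
container 3: place C6 (35 m³), 15 m³ left
container 3: place C7 (11 m³), 4 m³ left
container 4: place C8 (33 m³), 17 m³ left
4 containers × 50 m³ = 200 m³; used 158 m³; unused 42 m³.

42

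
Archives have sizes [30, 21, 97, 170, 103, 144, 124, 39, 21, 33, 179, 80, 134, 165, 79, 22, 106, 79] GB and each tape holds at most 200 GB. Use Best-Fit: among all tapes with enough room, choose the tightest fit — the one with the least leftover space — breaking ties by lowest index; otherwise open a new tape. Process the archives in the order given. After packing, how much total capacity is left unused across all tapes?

374

tape 1: place 30 GB, 170 GB left
tape 1: place 21 GB, 149 GB left
tape 1: place 97 GB, 52 GB left
tape 2: place 170 GB, 30 GB left
tape 3: place 103 GB, 97 GB left
tape 4: place 144 GB, 56 GB left
tape 5: place 124 GB, 76 GB left
tape 1: place 39 GB, 13 GB left
tape 2: place 21 GB, 9 GB left
tape 4: place 33 GB, 23 GB left
tape 6: place 179 GB, 21 GB left
tape 3: place 80 GB, 17 GB left
tape 7: place 134 GB, 66 GB left
tape 8: place 165 GB, 35 GB left
tape 9: place 79 GB, 121 GB left
tape 4: place 22 GB, 1 GB left
tape 9: place 106 GB, 15 GB left
tape 10: place 79 GB, 121 GB left
10 tapes × 200 GB = 2000 GB; used 1626 GB; unused 374 GB.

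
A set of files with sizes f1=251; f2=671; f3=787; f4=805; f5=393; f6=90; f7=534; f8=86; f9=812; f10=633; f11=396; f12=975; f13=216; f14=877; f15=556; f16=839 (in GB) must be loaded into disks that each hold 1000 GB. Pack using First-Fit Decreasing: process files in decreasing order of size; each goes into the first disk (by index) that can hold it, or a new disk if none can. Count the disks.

10

Sorted descending: 975, 877, 839, 812, 805, 787, 671, 633, 556, 534, 396, 393, 251, 216, 90, 86.
disk 1: place 975 GB, 25 GB left
disk 2: place 877 GB, 123 GB left
disk 3: place 839 GB, 161 GB left
disk 4: place 812 GB, 188 GB left
disk 5: place 805 GB, 195 GB left
disk 6: place 787 GB, 213 GB left
disk 7: place 671 GB, 329 GB left
disk 8: place 633 GB, 367 GB left
disk 9: place 556 GB, 444 GB left
disk 10: place 534 GB, 466 GB left
disk 9: place 396 GB, 48 GB left
disk 10: place 393 GB, 73 GB left
disk 7: place 251 GB, 78 GB left
disk 8: place 216 GB, 151 GB left
disk 2: place 90 GB, 33 GB left
disk 3: place 86 GB, 75 GB left
Final disks: [975] [877,90] [839,86] [812] [805] [787] [671,251] [633,216] [556,396] [534,393].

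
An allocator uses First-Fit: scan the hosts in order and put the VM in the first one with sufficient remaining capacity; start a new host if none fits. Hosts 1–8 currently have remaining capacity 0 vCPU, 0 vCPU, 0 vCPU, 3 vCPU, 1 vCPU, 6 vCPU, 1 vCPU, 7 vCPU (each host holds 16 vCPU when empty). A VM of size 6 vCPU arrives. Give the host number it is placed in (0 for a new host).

6

Hosts with room: host 6 (6 vCPU), host 8 (7 vCPU).
The first with room is host 6.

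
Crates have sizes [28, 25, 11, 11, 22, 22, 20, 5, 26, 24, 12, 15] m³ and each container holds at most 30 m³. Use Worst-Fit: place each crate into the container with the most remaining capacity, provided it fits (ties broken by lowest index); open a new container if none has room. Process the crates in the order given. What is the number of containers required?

28 m³ → container 1 (remaining 2 m³)
25 m³ → container 2 (remaining 5 m³)
11 m³ → container 3 (remaining 19 m³)
11 m³ → container 3 (remaining 8 m³)
22 m³ → container 4 (remaining 8 m³)
22 m³ → container 5 (remaining 8 m³)
20 m³ → container 6 (remaining 10 m³)
5 m³ → container 6 (remaining 5 m³)
26 m³ → container 7 (remaining 4 m³)
24 m³ → container 8 (remaining 6 m³)
12 m³ → container 9 (remaining 18 m³)
15 m³ → container 9 (remaining 3 m³)

9 containers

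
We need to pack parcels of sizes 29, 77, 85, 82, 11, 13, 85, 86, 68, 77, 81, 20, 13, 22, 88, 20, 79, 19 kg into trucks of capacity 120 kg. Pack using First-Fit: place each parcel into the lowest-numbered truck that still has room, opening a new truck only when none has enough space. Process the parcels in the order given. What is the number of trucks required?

truck 1: place 29 kg, 91 kg left
truck 1: place 77 kg, 14 kg left
truck 2: place 85 kg, 35 kg left
truck 3: place 82 kg, 38 kg left
truck 1: place 11 kg, 3 kg left
truck 2: place 13 kg, 22 kg left
truck 4: place 85 kg, 35 kg left
truck 5: place 86 kg, 34 kg left
truck 6: place 68 kg, 52 kg left
truck 7: place 77 kg, 43 kg left
truck 8: place 81 kg, 39 kg left
truck 2: place 20 kg, 2 kg left
truck 3: place 13 kg, 25 kg left
truck 3: place 22 kg, 3 kg left
truck 9: place 88 kg, 32 kg left
truck 4: place 20 kg, 15 kg left
truck 10: place 79 kg, 41 kg left
truck 5: place 19 kg, 15 kg left

10 trucks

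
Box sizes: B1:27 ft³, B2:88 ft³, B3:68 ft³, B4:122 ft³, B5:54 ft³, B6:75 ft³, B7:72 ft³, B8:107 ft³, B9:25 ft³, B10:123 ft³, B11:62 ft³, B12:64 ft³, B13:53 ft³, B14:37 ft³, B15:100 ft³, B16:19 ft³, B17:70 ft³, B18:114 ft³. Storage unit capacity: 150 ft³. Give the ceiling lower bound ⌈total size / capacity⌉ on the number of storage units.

9 storage units

Total size = 27 + 88 + 68 + 122 + 54 + 75 + 72 + 107 + 25 + 123 + 62 + 64 + 53 + 37 + 100 + 19 + 70 + 114 = 1280 ft³.
⌈1280 / 150⌉ = 9.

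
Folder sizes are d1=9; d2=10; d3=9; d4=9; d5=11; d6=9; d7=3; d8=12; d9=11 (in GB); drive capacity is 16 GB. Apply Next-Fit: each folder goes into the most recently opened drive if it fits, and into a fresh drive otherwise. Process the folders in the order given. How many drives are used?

d1 (9 GB) → drive 1 (remaining 7 GB)
d2 (10 GB) → drive 2 (remaining 6 GB)
d3 (9 GB) → drive 3 (remaining 7 GB)
d4 (9 GB) → drive 4 (remaining 7 GB)
d5 (11 GB) → drive 5 (remaining 5 GB)
d6 (9 GB) → drive 6 (remaining 7 GB)
d7 (3 GB) → drive 6 (remaining 4 GB)
d8 (12 GB) → drive 7 (remaining 4 GB)
d9 (11 GB) → drive 8 (remaining 5 GB)

8 drives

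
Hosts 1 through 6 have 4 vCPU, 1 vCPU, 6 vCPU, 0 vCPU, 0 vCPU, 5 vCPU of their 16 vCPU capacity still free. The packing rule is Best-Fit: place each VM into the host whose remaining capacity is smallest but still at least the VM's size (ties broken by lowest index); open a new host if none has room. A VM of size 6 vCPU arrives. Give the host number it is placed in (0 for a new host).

Hosts with room: host 3 (6 vCPU).
Tightest fit is host 3 with 6 vCPU free.

3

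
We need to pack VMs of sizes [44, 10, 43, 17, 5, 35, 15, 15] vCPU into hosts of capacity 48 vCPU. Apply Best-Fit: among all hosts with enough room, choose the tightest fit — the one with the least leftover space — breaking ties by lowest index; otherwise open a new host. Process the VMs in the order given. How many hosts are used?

5 hosts

Put 44 vCPU in host 1; 4 vCPU remain.
Put 10 vCPU in host 2; 38 vCPU remain.
Put 43 vCPU in host 3; 5 vCPU remain.
Put 17 vCPU in host 2; 21 vCPU remain.
Put 5 vCPU in host 3; 0 vCPU remain.
Put 35 vCPU in host 4; 13 vCPU remain.
Put 15 vCPU in host 2; 6 vCPU remain.
Put 15 vCPU in host 5; 33 vCPU remain.
Final hosts: [44] [10,17,15] [43,5] [35] [15].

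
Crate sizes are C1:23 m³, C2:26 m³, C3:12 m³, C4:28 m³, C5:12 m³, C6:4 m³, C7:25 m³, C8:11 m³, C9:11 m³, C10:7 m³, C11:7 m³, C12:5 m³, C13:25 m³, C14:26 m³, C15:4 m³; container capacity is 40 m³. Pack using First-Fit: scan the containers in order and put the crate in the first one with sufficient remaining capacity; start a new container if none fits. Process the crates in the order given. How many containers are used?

container 1: place C1 (23 m³), 17 m³ left
container 2: place C2 (26 m³), 14 m³ left
container 1: place C3 (12 m³), 5 m³ left
container 3: place C4 (28 m³), 12 m³ left
container 2: place C5 (12 m³), 2 m³ left
container 1: place C6 (4 m³), 1 m³ left
container 4: place C7 (25 m³), 15 m³ left
container 3: place C8 (11 m³), 1 m³ left
container 4: place C9 (11 m³), 4 m³ left
container 5: place C10 (7 m³), 33 m³ left
container 5: place C11 (7 m³), 26 m³ left
container 5: place C12 (5 m³), 21 m³ left
container 6: place C13 (25 m³), 15 m³ left
container 7: place C14 (26 m³), 14 m³ left
container 4: place C15 (4 m³), 0 m³ left

7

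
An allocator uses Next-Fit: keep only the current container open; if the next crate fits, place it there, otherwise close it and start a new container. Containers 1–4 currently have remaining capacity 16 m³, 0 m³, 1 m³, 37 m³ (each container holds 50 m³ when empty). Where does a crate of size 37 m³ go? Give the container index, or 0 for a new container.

4

Next-Fit only looks at container 4, which has 37 m³ free.
37 m³ fits there.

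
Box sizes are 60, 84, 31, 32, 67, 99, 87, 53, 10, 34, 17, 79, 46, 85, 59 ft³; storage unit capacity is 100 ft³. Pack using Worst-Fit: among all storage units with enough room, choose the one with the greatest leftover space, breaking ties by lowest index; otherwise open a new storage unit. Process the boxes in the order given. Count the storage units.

storage unit 1: place 60 ft³, 40 ft³ left
storage unit 2: place 84 ft³, 16 ft³ left
storage unit 1: place 31 ft³, 9 ft³ left
storage unit 3: place 32 ft³, 68 ft³ left
storage unit 3: place 67 ft³, 1 ft³ left
storage unit 4: place 99 ft³, 1 ft³ left
storage unit 5: place 87 ft³, 13 ft³ left
storage unit 6: place 53 ft³, 47 ft³ left
storage unit 6: place 10 ft³, 37 ft³ left
storage unit 6: place 34 ft³, 3 ft³ left
storage unit 7: place 17 ft³, 83 ft³ left
storage unit 7: place 79 ft³, 4 ft³ left
storage unit 8: place 46 ft³, 54 ft³ left
storage unit 9: place 85 ft³, 15 ft³ left
storage unit 10: place 59 ft³, 41 ft³ left

10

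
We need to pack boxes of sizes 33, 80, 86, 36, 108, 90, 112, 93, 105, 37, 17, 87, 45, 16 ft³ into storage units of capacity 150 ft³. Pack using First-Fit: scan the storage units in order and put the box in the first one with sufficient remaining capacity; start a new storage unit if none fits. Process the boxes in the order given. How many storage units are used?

Put 33 ft³ in storage unit 1; 117 ft³ remain.
Put 80 ft³ in storage unit 1; 37 ft³ remain.
Put 86 ft³ in storage unit 2; 64 ft³ remain.
Put 36 ft³ in storage unit 1; 1 ft³ remain.
Put 108 ft³ in storage unit 3; 42 ft³ remain.
Put 90 ft³ in storage unit 4; 60 ft³ remain.
Put 112 ft³ in storage unit 5; 38 ft³ remain.
Put 93 ft³ in storage unit 6; 57 ft³ remain.
Put 105 ft³ in storage unit 7; 45 ft³ remain.
Put 37 ft³ in storage unit 2; 27 ft³ remain.
Put 17 ft³ in storage unit 2; 10 ft³ remain.
Put 87 ft³ in storage unit 8; 63 ft³ remain.
Put 45 ft³ in storage unit 4; 15 ft³ remain.
Put 16 ft³ in storage unit 3; 26 ft³ remain.
Final storage units: [33,80,36] [86,37,17] [108,16] [90,45] [112] [93] [105] [87].

8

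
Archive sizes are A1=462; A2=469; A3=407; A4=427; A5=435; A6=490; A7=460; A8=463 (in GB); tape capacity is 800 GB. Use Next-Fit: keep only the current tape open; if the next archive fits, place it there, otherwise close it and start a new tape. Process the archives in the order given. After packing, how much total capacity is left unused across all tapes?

2787

Put A1 (462 GB) in tape 1; 338 GB remain.
Put A2 (469 GB) in tape 2; 331 GB remain.
Put A3 (407 GB) in tape 3; 393 GB remain.
Put A4 (427 GB) in tape 4; 373 GB remain.
Put A5 (435 GB) in tape 5; 365 GB remain.
Put A6 (490 GB) in tape 6; 310 GB remain.
Put A7 (460 GB) in tape 7; 340 GB remain.
Put A8 (463 GB) in tape 8; 337 GB remain.
8 tapes × 800 GB = 6400 GB; used 3613 GB; unused 2787 GB.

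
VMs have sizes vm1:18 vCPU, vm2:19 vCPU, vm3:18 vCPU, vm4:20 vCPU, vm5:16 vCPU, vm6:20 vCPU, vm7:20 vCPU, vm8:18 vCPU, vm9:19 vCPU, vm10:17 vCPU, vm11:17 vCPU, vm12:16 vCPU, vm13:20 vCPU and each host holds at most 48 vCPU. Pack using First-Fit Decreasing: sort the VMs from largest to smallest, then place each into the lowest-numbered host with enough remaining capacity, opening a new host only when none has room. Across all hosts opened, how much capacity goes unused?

98

Sorted descending: 20, 20, 20, 20, 19, 19, 18, 18, 18, 17, 17, 16, 16.
host 1: place 20 vCPU, 28 vCPU left
host 1: place 20 vCPU, 8 vCPU left
host 2: place 20 vCPU, 28 vCPU left
host 2: place 20 vCPU, 8 vCPU left
host 3: place 19 vCPU, 29 vCPU left
host 3: place 19 vCPU, 10 vCPU left
host 4: place 18 vCPU, 30 vCPU left
host 4: place 18 vCPU, 12 vCPU left
host 5: place 18 vCPU, 30 vCPU left
host 5: place 17 vCPU, 13 vCPU left
host 6: place 17 vCPU, 31 vCPU left
host 6: place 16 vCPU, 15 vCPU left
host 7: place 16 vCPU, 32 vCPU left
7 hosts × 48 vCPU = 336 vCPU; used 238 vCPU; unused 98 vCPU.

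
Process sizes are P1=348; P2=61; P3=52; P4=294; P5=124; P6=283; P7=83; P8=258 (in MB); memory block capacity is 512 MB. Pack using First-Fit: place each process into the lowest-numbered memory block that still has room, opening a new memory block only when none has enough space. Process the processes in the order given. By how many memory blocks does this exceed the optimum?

First-Fit: [348,61,52] [294,124,83] [283] [258] → 4 memory blocks.
4 processes exceed 256 MB (half the capacity), and no two of those can share a memory block, so at least 4 memory blocks are needed.
So 4 is already optimal.

0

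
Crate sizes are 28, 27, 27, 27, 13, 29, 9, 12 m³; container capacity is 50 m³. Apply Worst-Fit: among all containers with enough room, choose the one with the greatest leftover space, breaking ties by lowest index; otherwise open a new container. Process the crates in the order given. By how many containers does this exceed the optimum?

0

Worst-Fit: [28] [27,13] [27,9] [27,12] [29] → 5 containers.
5 crates exceed 25 m³ (half the capacity), and no two of those can share a container, so at least 5 containers are needed.
So 5 is already optimal.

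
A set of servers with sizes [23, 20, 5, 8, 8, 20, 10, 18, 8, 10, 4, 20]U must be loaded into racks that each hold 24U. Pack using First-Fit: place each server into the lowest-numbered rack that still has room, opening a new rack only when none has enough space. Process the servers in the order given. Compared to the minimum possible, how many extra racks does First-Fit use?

1

First-Fit: [23] [20,4] [5,8,8] [20] [10,8] [18] [10] [20] → 8 racks.
Total size 154U; any packing needs at least ⌈154/24⌉ = 7 racks.
An optimal packing achieves that bound: [23] [20,4] [20] [20] [18,5] [10,10] [8,8,8] → 7 racks.
Excess: 8 − 7 = 1.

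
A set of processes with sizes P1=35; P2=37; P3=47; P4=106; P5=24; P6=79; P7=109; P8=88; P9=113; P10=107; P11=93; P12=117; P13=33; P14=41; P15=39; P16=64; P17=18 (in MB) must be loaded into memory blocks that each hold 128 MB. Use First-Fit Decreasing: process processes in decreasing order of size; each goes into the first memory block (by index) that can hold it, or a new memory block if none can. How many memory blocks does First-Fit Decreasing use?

10

Sorted descending: 117, 113, 109, 107, 106, 93, 88, 79, 64, 47, 41, 39, 37, 35, 33, 24, 18.
memory block 1: place 117 MB, 11 MB left
memory block 2: place 113 MB, 15 MB left
memory block 3: place 109 MB, 19 MB left
memory block 4: place 107 MB, 21 MB left
memory block 5: place 106 MB, 22 MB left
memory block 6: place 93 MB, 35 MB left
memory block 7: place 88 MB, 40 MB left
memory block 8: place 79 MB, 49 MB left
memory block 9: place 64 MB, 64 MB left
memory block 8: place 47 MB, 2 MB left
memory block 9: place 41 MB, 23 MB left
memory block 7: place 39 MB, 1 MB left
memory block 10: place 37 MB, 91 MB left
memory block 6: place 35 MB, 0 MB left
memory block 10: place 33 MB, 58 MB left
memory block 10: place 24 MB, 34 MB left
memory block 3: place 18 MB, 1 MB left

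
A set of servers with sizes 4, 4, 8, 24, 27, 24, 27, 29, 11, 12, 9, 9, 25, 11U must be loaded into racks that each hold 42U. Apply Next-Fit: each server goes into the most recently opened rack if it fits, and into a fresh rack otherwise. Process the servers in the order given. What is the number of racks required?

7

rack 1: place 4U, 38U left
rack 1: place 4U, 34U left
rack 1: place 8U, 26U left
rack 1: place 24U, 2U left
rack 2: place 27U, 15U left
rack 3: place 24U, 18U left
rack 4: place 27U, 15U left
rack 5: place 29U, 13U left
rack 5: place 11U, 2U left
rack 6: place 12U, 30U left
rack 6: place 9U, 21U left
rack 6: place 9U, 12U left
rack 7: place 25U, 17U left
rack 7: place 11U, 6U left
Final racks: [4,4,8,24] [27] [24] [27] [29,11] [12,9,9] [25,11].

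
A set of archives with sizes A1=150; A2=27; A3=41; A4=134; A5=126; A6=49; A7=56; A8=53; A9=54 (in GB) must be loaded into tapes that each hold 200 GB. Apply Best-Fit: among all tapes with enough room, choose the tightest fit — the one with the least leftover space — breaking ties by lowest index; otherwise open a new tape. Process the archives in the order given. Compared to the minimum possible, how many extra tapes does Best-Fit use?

0

Best-Fit: [150,27] [41,134] [126,49] [56,53,54] → 4 tapes.
Total size 690 GB; any packing needs at least ⌈690/200⌉ = 4 tapes.
So 4 is already optimal.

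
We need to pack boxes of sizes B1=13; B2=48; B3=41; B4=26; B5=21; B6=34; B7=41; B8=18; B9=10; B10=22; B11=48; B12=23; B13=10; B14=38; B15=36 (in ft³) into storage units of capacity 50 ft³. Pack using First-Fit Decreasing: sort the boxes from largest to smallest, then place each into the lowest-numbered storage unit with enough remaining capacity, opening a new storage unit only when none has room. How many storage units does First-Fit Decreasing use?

Sorted descending: 48, 48, 41, 41, 38, 36, 34, 26, 23, 22, 21, 18, 13, 10, 10.
Put 48 ft³ in storage unit 1; 2 ft³ remain.
Put 48 ft³ in storage unit 2; 2 ft³ remain.
Put 41 ft³ in storage unit 3; 9 ft³ remain.
Put 41 ft³ in storage unit 4; 9 ft³ remain.
Put 38 ft³ in storage unit 5; 12 ft³ remain.
Put 36 ft³ in storage unit 6; 14 ft³ remain.
Put 34 ft³ in storage unit 7; 16 ft³ remain.
Put 26 ft³ in storage unit 8; 24 ft³ remain.
Put 23 ft³ in storage unit 8; 1 ft³ remain.
Put 22 ft³ in storage unit 9; 28 ft³ remain.
Put 21 ft³ in storage unit 9; 7 ft³ remain.
Put 18 ft³ in storage unit 10; 32 ft³ remain.
Put 13 ft³ in storage unit 6; 1 ft³ remain.
Put 10 ft³ in storage unit 5; 2 ft³ remain.
Put 10 ft³ in storage unit 7; 6 ft³ remain.
Final storage units: [48] [48] [41] [41] [38,10] [36,13] [34,10] [26,23] [22,21] [18].

10 storage units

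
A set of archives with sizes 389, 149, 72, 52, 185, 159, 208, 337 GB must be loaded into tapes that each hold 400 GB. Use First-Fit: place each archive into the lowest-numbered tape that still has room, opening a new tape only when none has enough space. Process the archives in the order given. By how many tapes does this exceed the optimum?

1

First-Fit: [389] [149,72,52] [185,159] [208] [337] → 5 tapes.
Total size 1551 GB; any packing needs at least ⌈1551/400⌉ = 4 tapes.
An optimal packing achieves that bound: [389] [337,52] [208,185] [159,149,72] → 4 tapes.
Excess: 5 − 4 = 1.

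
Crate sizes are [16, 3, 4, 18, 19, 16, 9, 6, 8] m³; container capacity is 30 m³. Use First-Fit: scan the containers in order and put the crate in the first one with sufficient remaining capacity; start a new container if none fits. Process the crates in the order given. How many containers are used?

container 1: place 16 m³, 14 m³ left
container 1: place 3 m³, 11 m³ left
container 1: place 4 m³, 7 m³ left
container 2: place 18 m³, 12 m³ left
container 3: place 19 m³, 11 m³ left
container 4: place 16 m³, 14 m³ left
container 2: place 9 m³, 3 m³ left
container 1: place 6 m³, 1 m³ left
container 3: place 8 m³, 3 m³ left
Final containers: [16,3,4,6] [18,9] [19,8] [16].

4 containers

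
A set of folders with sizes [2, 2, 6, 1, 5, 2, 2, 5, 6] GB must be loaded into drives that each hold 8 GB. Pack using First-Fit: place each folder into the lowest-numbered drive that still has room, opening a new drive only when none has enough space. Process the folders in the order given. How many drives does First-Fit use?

5

2 GB → drive 1 (remaining 6 GB)
2 GB → drive 1 (remaining 4 GB)
6 GB → drive 2 (remaining 2 GB)
1 GB → drive 1 (remaining 3 GB)
5 GB → drive 3 (remaining 3 GB)
2 GB → drive 1 (remaining 1 GB)
2 GB → drive 2 (remaining 0 GB)
5 GB → drive 4 (remaining 3 GB)
6 GB → drive 5 (remaining 2 GB)
Final drives: [2,2,1,2] [6,2] [5] [5] [6].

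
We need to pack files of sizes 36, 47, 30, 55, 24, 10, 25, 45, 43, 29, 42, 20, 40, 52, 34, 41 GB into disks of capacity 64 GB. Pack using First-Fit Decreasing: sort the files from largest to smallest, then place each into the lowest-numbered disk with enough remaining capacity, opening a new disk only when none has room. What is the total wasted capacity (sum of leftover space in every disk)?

131

Sorted descending: 55, 52, 47, 45, 43, 42, 41, 40, 36, 34, 30, 29, 25, 24, 20, 10.
55 GB → disk 1 (remaining 9 GB)
52 GB → disk 2 (remaining 12 GB)
47 GB → disk 3 (remaining 17 GB)
45 GB → disk 4 (remaining 19 GB)
43 GB → disk 5 (remaining 21 GB)
42 GB → disk 6 (remaining 22 GB)
41 GB → disk 7 (remaining 23 GB)
40 GB → disk 8 (remaining 24 GB)
36 GB → disk 9 (remaining 28 GB)
34 GB → disk 10 (remaining 30 GB)
30 GB → disk 10 (remaining 0 GB)
29 GB → disk 11 (remaining 35 GB)
25 GB → disk 9 (remaining 3 GB)
24 GB → disk 8 (remaining 0 GB)
20 GB → disk 5 (remaining 1 GB)
10 GB → disk 2 (remaining 2 GB)
11 disks × 64 GB = 704 GB; used 573 GB; unused 131 GB.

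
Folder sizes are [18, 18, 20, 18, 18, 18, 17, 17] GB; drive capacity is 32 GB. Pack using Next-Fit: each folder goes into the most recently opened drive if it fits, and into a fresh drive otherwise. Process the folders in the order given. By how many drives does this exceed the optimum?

0

Next-Fit: [18] [18] [20] [18] [18] [18] [17] [17] → 8 drives.
8 folders exceed 16 GB (half the capacity), and no two of those can share a drive, so at least 8 drives are needed.
So 8 is already optimal.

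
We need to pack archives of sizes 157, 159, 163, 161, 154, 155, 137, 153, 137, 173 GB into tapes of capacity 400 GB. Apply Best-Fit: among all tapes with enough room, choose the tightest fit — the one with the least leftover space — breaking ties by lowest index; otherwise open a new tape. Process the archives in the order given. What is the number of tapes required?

157 GB → tape 1 (remaining 243 GB)
159 GB → tape 1 (remaining 84 GB)
163 GB → tape 2 (remaining 237 GB)
161 GB → tape 2 (remaining 76 GB)
154 GB → tape 3 (remaining 246 GB)
155 GB → tape 3 (remaining 91 GB)
137 GB → tape 4 (remaining 263 GB)
153 GB → tape 4 (remaining 110 GB)
137 GB → tape 5 (remaining 263 GB)
173 GB → tape 5 (remaining 90 GB)

5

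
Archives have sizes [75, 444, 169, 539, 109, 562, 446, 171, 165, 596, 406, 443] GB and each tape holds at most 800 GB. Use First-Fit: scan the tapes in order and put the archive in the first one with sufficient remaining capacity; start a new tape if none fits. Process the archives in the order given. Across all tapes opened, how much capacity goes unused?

75 GB → tape 1 (remaining 725 GB)
444 GB → tape 1 (remaining 281 GB)
169 GB → tape 1 (remaining 112 GB)
539 GB → tape 2 (remaining 261 GB)
109 GB → tape 1 (remaining 3 GB)
562 GB → tape 3 (remaining 238 GB)
446 GB → tape 4 (remaining 354 GB)
171 GB → tape 2 (remaining 90 GB)
165 GB → tape 3 (remaining 73 GB)
596 GB → tape 5 (remaining 204 GB)
406 GB → tape 6 (remaining 394 GB)
443 GB → tape 7 (remaining 357 GB)
7 tapes × 800 GB = 5600 GB; used 4125 GB; unused 1475 GB.

1475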